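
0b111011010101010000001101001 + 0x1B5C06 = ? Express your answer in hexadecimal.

0x785FC6F

0b111011010101010000001101001 = 0x76AA069 in hexadecimal.
Add column by column in base 16, right to left:
  9+6 = F
  6+0 = 6
  0+C = C
  A+5 = F
  A+B = 5 carry 1
  6+1+1 = 8
  7+0 = 7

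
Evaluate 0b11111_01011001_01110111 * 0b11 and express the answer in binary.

0b10111100000110001100101

Multiply each base-2 digit by 3, carrying:
  1×3 = 3 → write 1 carry 1
  1×3+1 = 4 → write 0 carry 2
  1×3+2 = 5 → write 1 carry 2
  0×3+2 = 2 → write 0 carry 1
  1×3+1 = 4 → write 0 carry 2
  1×3+2 = 5 → write 1 carry 2
  1×3+2 = 5 → write 1 carry 2
  0×3+2 = 2 → write 0 carry 1
  1×3+1 = 4 → write 0 carry 2
  0×3+2 = 2 → write 0 carry 1
  0×3+1 = 1 → write 1
  1×3 = 3 → write 1 carry 1
  1×3+1 = 4 → write 0 carry 2
  0×3+2 = 2 → write 0 carry 1
  1×3+1 = 4 → write 0 carry 2
  0×3+2 = 2 → write 0 carry 1
  1×3+1 = 4 → write 0 carry 2
  1×3+2 = 5 → write 1 carry 2
  1×3+2 = 5 → write 1 carry 2
  1×3+2 = 5 → write 1 carry 2
  1×3+2 = 5 → write 1 carry 2
  remaining carry: 10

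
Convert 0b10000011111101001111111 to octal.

0o20375177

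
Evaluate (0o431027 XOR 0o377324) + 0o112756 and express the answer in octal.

First 0o431027 XOR 0o377324 = 0o746303.
Add column by column in base 8, right to left:
  3+6 = 1 carry 1
  0+5+1 = 6
  3+7 = 2 carry 1
  6+2+1 = 1 carry 1
  4+1+1 = 6
  7+1 = 0 carry 1
  final carry 1

0o1061261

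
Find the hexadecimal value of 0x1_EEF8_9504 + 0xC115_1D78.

Add column by column in base 16, right to left:
  4+8 = C
  0+7 = 7
  5+D = 2 carry 1
  9+1+1 = B
  8+5 = D
  F+1 = 0 carry 1
  E+1+1 = 0 carry 1
  E+C+1 = B carry 1
  1+0+1 = 2

0x2B00DB27C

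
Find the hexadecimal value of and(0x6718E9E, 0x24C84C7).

AND each hex digit independently (no carries):
  6&2=2, 7&4=4, 1&C=0, 8&8=8, E&4=4, 9&C=8, E&7=6

0x2408486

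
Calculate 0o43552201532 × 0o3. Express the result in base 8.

0o153076605016

Multiply each base-8 digit by 3, carrying:
  2×3 = 6 → write 6
  3×3 = 9 → write 1 carry 1
  5×3+1 = 16 → write 0 carry 2
  1×3+2 = 5 → write 5
  0×3 = 0 → write 0
  2×3 = 6 → write 6
  2×3 = 6 → write 6
  5×3 = 15 → write 7 carry 1
  5×3+1 = 16 → write 0 carry 2
  3×3+2 = 11 → write 3 carry 1
  4×3+1 = 13 → write 5 carry 1
  remaining carry: 1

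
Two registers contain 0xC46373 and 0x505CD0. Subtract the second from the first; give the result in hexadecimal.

Subtract column by column in base 16:
  3-0 → 3
  7-D → A (borrow)
  3-C-1 → 6 (borrow)
  6-5-1 → 0
  4-0 → 4
  C-5 → 7

0x7406A3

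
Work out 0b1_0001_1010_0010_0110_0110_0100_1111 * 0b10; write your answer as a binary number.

Multiply each base-2 digit by 2, carrying:
  1×2 = 2 → write 0 carry 1
  1×2+1 = 3 → write 1 carry 1
  1×2+1 = 3 → write 1 carry 1
  1×2+1 = 3 → write 1 carry 1
  0×2+1 = 1 → write 1
  0×2 = 0 → write 0
  1×2 = 2 → write 0 carry 1
  0×2+1 = 1 → write 1
  0×2 = 0 → write 0
  1×2 = 2 → write 0 carry 1
  1×2+1 = 3 → write 1 carry 1
  0×2+1 = 1 → write 1
  0×2 = 0 → write 0
  1×2 = 2 → write 0 carry 1
  1×2+1 = 3 → write 1 carry 1
  0×2+1 = 1 → write 1
  0×2 = 0 → write 0
  1×2 = 2 → write 0 carry 1
  0×2+1 = 1 → write 1
  0×2 = 0 → write 0
  0×2 = 0 → write 0
  1×2 = 2 → write 0 carry 1
  0×2+1 = 1 → write 1
  1×2 = 2 → write 0 carry 1
  1×2+1 = 3 → write 1 carry 1
  0×2+1 = 1 → write 1
  0×2 = 0 → write 0
  0×2 = 0 → write 0
  1×2 = 2 → write 0 carry 1
  remaining carry: 1

0b100011010001001100110010011110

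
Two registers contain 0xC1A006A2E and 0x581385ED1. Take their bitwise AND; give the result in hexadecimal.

0x400004A00

AND each hex digit independently (no carries):
  C&5=4, 1&8=0, A&1=0, 0&3=0, 0&8=0, 6&5=4, A&E=A, 2&D=0, E&1=0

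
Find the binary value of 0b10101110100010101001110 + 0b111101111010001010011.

0b11101100011100110100001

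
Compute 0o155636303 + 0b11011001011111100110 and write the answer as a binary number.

0o155636303 = 0b1101101110011110011000011 in binary.
Add column by column in base 2, right to left:
  1+0 = 1
  1+1 = 0 carry 1
  0+1+1 = 0 carry 1
  0+0+1 = 1
  0+0 = 0
  0+1 = 1
  1+1 = 0 carry 1
  1+1+1 = 1 carry 1
  0+1+1 = 0 carry 1
  0+1+1 = 0 carry 1
  1+1+1 = 1 carry 1
  1+0+1 = 0 carry 1
  1+1+1 = 1 carry 1
  1+0+1 = 0 carry 1
  0+0+1 = 1
  0+1 = 1
  1+1 = 0 carry 1
  1+0+1 = 0 carry 1
  1+1+1 = 1 carry 1
  0+1+1 = 0 carry 1
  1+0+1 = 0 carry 1
  1+0+1 = 0 carry 1
  0+0+1 = 1
  1+0 = 1
  1+0 = 1

0b1110001001101010010101001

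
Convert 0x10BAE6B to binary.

Expand each hex digit to 4 bits: 1=0001 0=0000 B=1011 A=1010 E=1110 6=0110 B=1011.

0b1000010111010111001101011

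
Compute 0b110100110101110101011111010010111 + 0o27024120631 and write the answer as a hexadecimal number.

0x25F0B6030

0b110100110101110101011111010010111 = 0x1A6BABE97 in hexadecimal.
0o27024120631 = 0xB850A199 in hexadecimal.
Add column by column in base 16, right to left:
  7+9 = 0 carry 1
  9+9+1 = 3 carry 1
  E+1+1 = 0 carry 1
  B+A+1 = 6 carry 1
  A+0+1 = B
  B+5 = 0 carry 1
  6+8+1 = F
  A+B = 5 carry 1
  1+0+1 = 2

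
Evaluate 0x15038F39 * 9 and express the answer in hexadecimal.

0xBD200901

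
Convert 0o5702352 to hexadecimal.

0x1784EA

Each octal digit is 3 bits: 5=101 7=111 0=000 2=010 3=011 5=101 2=010.
Group the bits into nibbles: 0001 0111 1000 0100 1110 1010 → 1784EA.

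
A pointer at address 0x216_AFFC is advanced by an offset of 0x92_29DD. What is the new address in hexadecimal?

Add column by column in base 16, right to left:
  C+D = 9 carry 1
  F+D+1 = D carry 1
  F+9+1 = 9 carry 1
  A+2+1 = D
  6+2 = 8
  1+9 = A
  2+0 = 2

0x2A8D9D9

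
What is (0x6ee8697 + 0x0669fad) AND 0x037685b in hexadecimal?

Add column by column in base 16, right to left:
  7+d = 4 carry 1
  9+a+1 = 4 carry 1
  6+f+1 = 6 carry 1
  8+9+1 = 2 carry 1
  e+6+1 = 5 carry 1
  e+6+1 = 5 carry 1
  6+0+1 = 7
Sum = 0x7552644; now AND with 0x037685b:
  7&0=0, 5&3=1, 5&7=5, 2&6=2, 6&8=0, 4&5=4, 4&b=0

0x152040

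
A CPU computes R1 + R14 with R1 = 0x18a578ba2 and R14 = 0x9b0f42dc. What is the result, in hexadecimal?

0x22566ce7e

Add column by column in base 16, right to left:
  2+c = e
  a+d = 7 carry 1
  b+2+1 = e
  8+4 = c
  7+f = 6 carry 1
  5+0+1 = 6
  a+b = 5 carry 1
  8+9+1 = 2 carry 1
  1+0+1 = 2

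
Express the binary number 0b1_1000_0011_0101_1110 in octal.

0o301536

Group the bits in threes: 011 000 001 101 011 110 → 301536.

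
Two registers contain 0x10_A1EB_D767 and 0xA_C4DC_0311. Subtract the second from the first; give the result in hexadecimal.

Subtract column by column in base 16:
  7-1 → 6
  6-1 → 5
  7-3 → 4
  D-0 → D
  B-C → F (borrow)
  E-D-1 → 0
  1-4 → D (borrow)
  A-C-1 → D (borrow)
  0-A-1 → 5 (borrow)
  1-0-1 → 0

0x5DD0FD456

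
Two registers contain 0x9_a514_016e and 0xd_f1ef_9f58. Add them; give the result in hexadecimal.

Add column by column in base 16, right to left:
  e+8 = 6 carry 1
  6+5+1 = c
  1+f = 0 carry 1
  0+9+1 = a
  4+f = 3 carry 1
  1+e+1 = 0 carry 1
  5+1+1 = 7
  a+f = 9 carry 1
  9+d+1 = 7 carry 1
  final carry 1

0x179703a0c6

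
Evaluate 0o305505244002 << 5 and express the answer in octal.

5 bits is not a whole number of base-8 digits; in binary: 11000101101000101010100100000000010 << 5 = 1100010110100010101010010000000001000000.

0o14264252200100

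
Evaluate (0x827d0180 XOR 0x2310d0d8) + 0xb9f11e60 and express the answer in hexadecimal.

0x15b5eefb8

First 0x827d0180 XOR 0x2310d0d8 = 0xa16dd158.
Add column by column in base 16, right to left:
  8+0 = 8
  5+6 = b
  1+e = f
  d+1 = e
  d+1 = e
  6+f = 5 carry 1
  1+9+1 = b
  a+b = 5 carry 1
  final carry 1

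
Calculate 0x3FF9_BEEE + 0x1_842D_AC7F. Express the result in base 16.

0x1C4276B6D

Add column by column in base 16, right to left:
  E+F = D carry 1
  E+7+1 = 6 carry 1
  E+C+1 = B carry 1
  B+A+1 = 6 carry 1
  9+D+1 = 7 carry 1
  F+2+1 = 2 carry 1
  F+4+1 = 4 carry 1
  3+8+1 = C
  0+1 = 1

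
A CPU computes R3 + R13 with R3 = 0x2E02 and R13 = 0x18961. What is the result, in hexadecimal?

0x1B763

Add column by column in base 16, right to left:
  2+1 = 3
  0+6 = 6
  E+9 = 7 carry 1
  2+8+1 = B
  0+1 = 1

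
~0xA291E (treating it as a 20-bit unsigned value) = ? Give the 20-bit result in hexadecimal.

Each hex digit d becomes F−d:
  A→5, 2→D, 9→6, 1→E, E→1

0x5D6E1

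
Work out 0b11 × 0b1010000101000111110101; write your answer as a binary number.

0b11110001111010111011111

Multiply each base-2 digit by 3, carrying:
  1×3 = 3 → write 1 carry 1
  0×3+1 = 1 → write 1
  1×3 = 3 → write 1 carry 1
  0×3+1 = 1 → write 1
  1×3 = 3 → write 1 carry 1
  1×3+1 = 4 → write 0 carry 2
  1×3+2 = 5 → write 1 carry 2
  1×3+2 = 5 → write 1 carry 2
  1×3+2 = 5 → write 1 carry 2
  0×3+2 = 2 → write 0 carry 1
  0×3+1 = 1 → write 1
  0×3 = 0 → write 0
  1×3 = 3 → write 1 carry 1
  0×3+1 = 1 → write 1
  1×3 = 3 → write 1 carry 1
  0×3+1 = 1 → write 1
  0×3 = 0 → write 0
  0×3 = 0 → write 0
  0×3 = 0 → write 0
  1×3 = 3 → write 1 carry 1
  0×3+1 = 1 → write 1
  1×3 = 3 → write 1 carry 1
  remaining carry: 1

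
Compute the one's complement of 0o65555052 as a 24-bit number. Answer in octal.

0o12222725

Each oct digit d becomes 7−d:
  6→1, 5→2, 5→2, 5→2, 5→2, 0→7, 5→2, 2→5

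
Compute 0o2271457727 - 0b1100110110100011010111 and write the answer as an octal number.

0b1100110110100011010111 = 0o14664327 in octal.
Subtract column by column in base 8:
  7-7 → 0
  2-2 → 0
  7-3 → 4
  7-4 → 3
  5-6 → 7 (borrow)
  4-6-1 → 5 (borrow)
  1-4-1 → 4 (borrow)
  7-1-1 → 5
  2-0 → 2
  2-0 → 2

0o2254573400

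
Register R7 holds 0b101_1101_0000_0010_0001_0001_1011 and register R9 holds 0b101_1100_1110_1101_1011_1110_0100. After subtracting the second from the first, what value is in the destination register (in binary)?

0b10100010100110111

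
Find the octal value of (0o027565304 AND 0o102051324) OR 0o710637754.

0o027565304 AND 0o102051324 = 0o002041304.
Then OR with 0o710637754.

0o712677754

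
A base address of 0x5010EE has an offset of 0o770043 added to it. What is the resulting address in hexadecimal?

0o770043 = 0x3F023 in hexadecimal.
Add column by column in base 16, right to left:
  E+3 = 1 carry 1
  E+2+1 = 1 carry 1
  0+0+1 = 1
  1+F = 0 carry 1
  0+3+1 = 4
  5+0 = 5

0x540111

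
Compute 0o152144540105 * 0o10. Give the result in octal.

0o1521445401050

Multiply each base-8 digit by 8, carrying:
  5×8 = 40 → write 0 carry 5
  0×8+5 = 5 → write 5
  1×8 = 8 → write 0 carry 1
  0×8+1 = 1 → write 1
  4×8 = 32 → write 0 carry 4
  5×8+4 = 44 → write 4 carry 5
  4×8+5 = 37 → write 5 carry 4
  4×8+4 = 36 → write 4 carry 4
  1×8+4 = 12 → write 4 carry 1
  2×8+1 = 17 → write 1 carry 2
  5×8+2 = 42 → write 2 carry 5
  1×8+5 = 13 → write 5 carry 1
  remaining carry: 1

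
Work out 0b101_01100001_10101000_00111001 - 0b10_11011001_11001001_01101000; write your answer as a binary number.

Subtract column by column in base 2:
  1-0 → 1
  0-0 → 0
  0-0 → 0
  1-1 → 0
  1-0 → 1
  1-1 → 0
  0-1 → 1 (borrow)
  0-0-1 → 1 (borrow)
  0-1-1 → 0 (borrow)
  0-0-1 → 1 (borrow)
  0-0-1 → 1 (borrow)
  1-1-1 → 1 (borrow)
  0-0-1 → 1 (borrow)
  1-0-1 → 0
  0-1 → 1 (borrow)
  1-1-1 → 1 (borrow)
  1-1-1 → 1 (borrow)
  0-0-1 → 1 (borrow)
  0-0-1 → 1 (borrow)
  0-1-1 → 0 (borrow)
  0-1-1 → 0 (borrow)
  1-0-1 → 0
  1-1 → 0
  0-1 → 1 (borrow)
  1-0-1 → 0
  0-1 → 1 (borrow)
  1-0-1 → 0

0b10100001111101111011010001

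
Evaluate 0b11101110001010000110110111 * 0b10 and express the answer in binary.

0b111011100010100001101101110

Multiply each base-2 digit by 2, carrying:
  1×2 = 2 → write 0 carry 1
  1×2+1 = 3 → write 1 carry 1
  1×2+1 = 3 → write 1 carry 1
  0×2+1 = 1 → write 1
  1×2 = 2 → write 0 carry 1
  1×2+1 = 3 → write 1 carry 1
  0×2+1 = 1 → write 1
  1×2 = 2 → write 0 carry 1
  1×2+1 = 3 → write 1 carry 1
  0×2+1 = 1 → write 1
  0×2 = 0 → write 0
  0×2 = 0 → write 0
  0×2 = 0 → write 0
  1×2 = 2 → write 0 carry 1
  0×2+1 = 1 → write 1
  1×2 = 2 → write 0 carry 1
  0×2+1 = 1 → write 1
  0×2 = 0 → write 0
  0×2 = 0 → write 0
  1×2 = 2 → write 0 carry 1
  1×2+1 = 3 → write 1 carry 1
  1×2+1 = 3 → write 1 carry 1
  0×2+1 = 1 → write 1
  1×2 = 2 → write 0 carry 1
  1×2+1 = 3 → write 1 carry 1
  1×2+1 = 3 → write 1 carry 1
  remaining carry: 1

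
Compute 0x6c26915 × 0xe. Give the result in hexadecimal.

0x5ea1bf26

Multiply each base-16 digit by 14, carrying:
  5×14 = 70 → write 6 carry 4
  1×14+4 = 18 → write 2 carry 1
  9×14+1 = 127 → write f carry 7
  6×14+7 = 91 → write b carry 5
  2×14+5 = 33 → write 1 carry 2
  c×14+2 = 170 → write a carry 10
  6×14+10 = 94 → write e carry 5
  remaining carry: 5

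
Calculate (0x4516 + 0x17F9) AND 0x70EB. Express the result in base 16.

0x500B

Add column by column in base 16, right to left:
  6+9 = F
  1+F = 0 carry 1
  5+7+1 = D
  4+1 = 5
Sum = 0x5D0F; now AND with 0x70EB:
  5&7=5, D&0=0, 0&E=0, F&B=B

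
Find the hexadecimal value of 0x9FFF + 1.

0xA000

The trailing 3 digits are F (max in base 16), so adding 1 cascades: they roll to 0 and the next digit up increments.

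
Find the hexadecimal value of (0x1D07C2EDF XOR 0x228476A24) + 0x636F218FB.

First 0x1D07C2EDF XOR 0x228476A24 = 0x3F83B44FB.
Add column by column in base 16, right to left:
  B+B = 6 carry 1
  F+F+1 = F carry 1
  4+8+1 = D
  4+1 = 5
  B+2 = D
  3+F = 2 carry 1
  8+6+1 = F
  F+3 = 2 carry 1
  3+6+1 = A

0xA2F2D5DF6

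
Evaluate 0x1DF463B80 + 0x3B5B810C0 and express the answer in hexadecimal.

Add column by column in base 16, right to left:
  0+0 = 0
  8+C = 4 carry 1
  B+0+1 = C
  3+1 = 4
  6+8 = E
  4+B = F
  F+5 = 4 carry 1
  D+B+1 = 9 carry 1
  1+3+1 = 5

0x594FE4C40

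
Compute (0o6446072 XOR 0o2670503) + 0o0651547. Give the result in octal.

0o5110340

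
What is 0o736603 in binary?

0b111011110110000011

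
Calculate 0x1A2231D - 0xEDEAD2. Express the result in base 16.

Subtract column by column in base 16:
  D-2 → B
  1-D → 4 (borrow)
  3-A-1 → 8 (borrow)
  2-E-1 → 3 (borrow)
  2-D-1 → 4 (borrow)
  A-E-1 → B (borrow)
  1-0-1 → 0

0xB4384B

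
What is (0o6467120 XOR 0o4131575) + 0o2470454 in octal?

0o5247131

First 0o6467120 XOR 0o4131575 = 0o2556455.
Add column by column in base 8, right to left:
  5+4 = 1 carry 1
  5+5+1 = 3 carry 1
  4+4+1 = 1 carry 1
  6+0+1 = 7
  5+7 = 4 carry 1
  5+4+1 = 2 carry 1
  2+2+1 = 5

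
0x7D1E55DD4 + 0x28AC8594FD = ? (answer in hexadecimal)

0x307E6AF2D1

Add column by column in base 16, right to left:
  4+D = 1 carry 1
  D+F+1 = D carry 1
  D+4+1 = 2 carry 1
  5+9+1 = F
  5+5 = A
  E+8 = 6 carry 1
  1+C+1 = E
  D+A = 7 carry 1
  7+8+1 = 0 carry 1
  0+2+1 = 3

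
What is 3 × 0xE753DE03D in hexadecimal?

0x2B5FB9A0B7

Multiply each base-16 digit by 3, carrying:
  D×3 = 39 → write 7 carry 2
  3×3+2 = 11 → write B
  0×3 = 0 → write 0
  E×3 = 42 → write A carry 2
  D×3+2 = 41 → write 9 carry 2
  3×3+2 = 11 → write B
  5×3 = 15 → write F
  7×3 = 21 → write 5 carry 1
  E×3+1 = 43 → write B carry 2
  remaining carry: 2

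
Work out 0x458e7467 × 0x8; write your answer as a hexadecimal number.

0x22c73a338

Multiply each base-16 digit by 8, carrying:
  7×8 = 56 → write 8 carry 3
  6×8+3 = 51 → write 3 carry 3
  4×8+3 = 35 → write 3 carry 2
  7×8+2 = 58 → write a carry 3
  e×8+3 = 115 → write 3 carry 7
  8×8+7 = 71 → write 7 carry 4
  5×8+4 = 44 → write c carry 2
  4×8+2 = 34 → write 2 carry 2
  remaining carry: 2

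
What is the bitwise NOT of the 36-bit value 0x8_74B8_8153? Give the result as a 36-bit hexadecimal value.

Each hex digit d becomes F−d:
  8→7, 7→8, 4→B, B→4, 8→7, 8→7, 1→E, 5→A, 3→C

0x78B477EAC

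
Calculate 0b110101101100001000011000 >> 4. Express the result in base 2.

Right shift by 4: drop the 4 least-significant bits.

0b11010110110000100001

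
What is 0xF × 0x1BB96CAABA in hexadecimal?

0x19FDD5E00E6

Multiply each base-16 digit by 15, carrying:
  A×15 = 150 → write 6 carry 9
  B×15+9 = 174 → write E carry 10
  A×15+10 = 160 → write 0 carry 10
  A×15+10 = 160 → write 0 carry 10
  C×15+10 = 190 → write E carry 11
  6×15+11 = 101 → write 5 carry 6
  9×15+6 = 141 → write D carry 8
  B×15+8 = 173 → write D carry 10
  B×15+10 = 175 → write F carry 10
  1×15+10 = 25 → write 9 carry 1
  remaining carry: 1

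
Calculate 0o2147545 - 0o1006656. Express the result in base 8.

Subtract column by column in base 8:
  5-6 → 7 (borrow)
  4-5-1 → 6 (borrow)
  5-6-1 → 6 (borrow)
  7-6-1 → 0
  4-0 → 4
  1-0 → 1
  2-1 → 1

0o1140667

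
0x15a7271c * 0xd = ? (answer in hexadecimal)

0x1197cfc6c

Multiply each base-16 digit by 13, carrying:
  c×13 = 156 → write c carry 9
  1×13+9 = 22 → write 6 carry 1
  7×13+1 = 92 → write c carry 5
  2×13+5 = 31 → write f carry 1
  7×13+1 = 92 → write c carry 5
  a×13+5 = 135 → write 7 carry 8
  5×13+8 = 73 → write 9 carry 4
  1×13+4 = 17 → write 1 carry 1
  remaining carry: 1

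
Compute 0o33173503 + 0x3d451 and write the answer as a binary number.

0b11100001100101110010100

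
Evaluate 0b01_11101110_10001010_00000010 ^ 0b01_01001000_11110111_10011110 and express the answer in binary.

0b00101001100111110110011100

XOR bit by bit (1 where the bits differ):
  01111011101000101000000010
^ 01010010001111011110011110
= 00101001100111110110011100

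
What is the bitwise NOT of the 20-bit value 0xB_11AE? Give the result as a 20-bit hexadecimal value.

Each hex digit d becomes F−d:
  B→4, 1→E, 1→E, A→5, E→1

0x4EE51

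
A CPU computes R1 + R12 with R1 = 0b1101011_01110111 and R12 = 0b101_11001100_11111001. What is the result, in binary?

Add column by column in base 2, right to left:
  1+1 = 0 carry 1
  1+0+1 = 0 carry 1
  1+0+1 = 0 carry 1
  0+1+1 = 0 carry 1
  1+1+1 = 1 carry 1
  1+1+1 = 1 carry 1
  1+1+1 = 1 carry 1
  0+1+1 = 0 carry 1
  1+0+1 = 0 carry 1
  1+0+1 = 0 carry 1
  0+1+1 = 0 carry 1
  1+1+1 = 1 carry 1
  0+0+1 = 1
  1+0 = 1
  1+1 = 0 carry 1
  0+1+1 = 0 carry 1
  0+1+1 = 0 carry 1
  0+0+1 = 1
  0+1 = 1

0b1100011100001110000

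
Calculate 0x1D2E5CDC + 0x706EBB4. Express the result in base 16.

Add column by column in base 16, right to left:
  C+4 = 0 carry 1
  D+B+1 = 9 carry 1
  C+B+1 = 8 carry 1
  5+E+1 = 4 carry 1
  E+6+1 = 5 carry 1
  2+0+1 = 3
  D+7 = 4 carry 1
  1+0+1 = 2

0x24354890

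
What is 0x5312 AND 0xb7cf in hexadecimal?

AND each hex digit independently (no carries):
  5&b=1, 3&7=3, 1&c=0, 2&f=2

0x1302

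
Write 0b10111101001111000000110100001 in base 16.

Group the bits into nibbles: 0001 0111 1010 0111 1000 0001 1010 0001 → 17A781A1.

0x17A781A1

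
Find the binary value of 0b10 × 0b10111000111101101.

0b101110001111011010

Multiply each base-2 digit by 2, carrying:
  1×2 = 2 → write 0 carry 1
  0×2+1 = 1 → write 1
  1×2 = 2 → write 0 carry 1
  1×2+1 = 3 → write 1 carry 1
  0×2+1 = 1 → write 1
  1×2 = 2 → write 0 carry 1
  1×2+1 = 3 → write 1 carry 1
  1×2+1 = 3 → write 1 carry 1
  1×2+1 = 3 → write 1 carry 1
  0×2+1 = 1 → write 1
  0×2 = 0 → write 0
  0×2 = 0 → write 0
  1×2 = 2 → write 0 carry 1
  1×2+1 = 3 → write 1 carry 1
  1×2+1 = 3 → write 1 carry 1
  0×2+1 = 1 → write 1
  1×2 = 2 → write 0 carry 1
  remaining carry: 1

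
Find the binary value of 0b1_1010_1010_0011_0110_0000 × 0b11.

0b10011111110101000100000

Multiply each base-2 digit by 3, carrying:
  0×3 = 0 → write 0
  0×3 = 0 → write 0
  0×3 = 0 → write 0
  0×3 = 0 → write 0
  0×3 = 0 → write 0
  1×3 = 3 → write 1 carry 1
  1×3+1 = 4 → write 0 carry 2
  0×3+2 = 2 → write 0 carry 1
  1×3+1 = 4 → write 0 carry 2
  1×3+2 = 5 → write 1 carry 2
  0×3+2 = 2 → write 0 carry 1
  0×3+1 = 1 → write 1
  0×3 = 0 → write 0
  1×3 = 3 → write 1 carry 1
  0×3+1 = 1 → write 1
  1×3 = 3 → write 1 carry 1
  0×3+1 = 1 → write 1
  1×3 = 3 → write 1 carry 1
  0×3+1 = 1 → write 1
  1×3 = 3 → write 1 carry 1
  1×3+1 = 4 → write 0 carry 2
  remaining carry: 10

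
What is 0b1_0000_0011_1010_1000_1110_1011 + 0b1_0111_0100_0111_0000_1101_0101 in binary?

Add column by column in base 2, right to left:
  1+1 = 0 carry 1
  1+0+1 = 0 carry 1
  0+1+1 = 0 carry 1
  1+0+1 = 0 carry 1
  0+1+1 = 0 carry 1
  1+0+1 = 0 carry 1
  1+1+1 = 1 carry 1
  1+1+1 = 1 carry 1
  0+0+1 = 1
  0+0 = 0
  0+0 = 0
  1+0 = 1
  0+1 = 1
  1+1 = 0 carry 1
  0+1+1 = 0 carry 1
  1+0+1 = 0 carry 1
  1+0+1 = 0 carry 1
  1+0+1 = 0 carry 1
  0+1+1 = 0 carry 1
  0+0+1 = 1
  0+1 = 1
  0+1 = 1
  0+1 = 1
  0+0 = 0
  1+1 = 0 carry 1
  final carry 1

0b10011110000001100111000000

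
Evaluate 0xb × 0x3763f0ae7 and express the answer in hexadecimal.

Multiply each base-16 digit by 11, carrying:
  7×11 = 77 → write d carry 4
  e×11+4 = 158 → write e carry 9
  a×11+9 = 119 → write 7 carry 7
  0×11+7 = 7 → write 7
  f×11 = 165 → write 5 carry 10
  3×11+10 = 43 → write b carry 2
  6×11+2 = 68 → write 4 carry 4
  7×11+4 = 81 → write 1 carry 5
  3×11+5 = 38 → write 6 carry 2
  remaining carry: 2

0x2614b577ed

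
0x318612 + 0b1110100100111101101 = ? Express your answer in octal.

0o16147777

0x318612 = 0o14303022 in octal.
0b1110100100111101101 = 0o1644755 in octal.
Add column by column in base 8, right to left:
  2+5 = 7
  2+5 = 7
  0+7 = 7
  3+4 = 7
  0+4 = 4
  3+6 = 1 carry 1
  4+1+1 = 6
  1+0 = 1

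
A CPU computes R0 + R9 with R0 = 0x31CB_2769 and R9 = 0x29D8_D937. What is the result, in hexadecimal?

Add column by column in base 16, right to left:
  9+7 = 0 carry 1
  6+3+1 = A
  7+9 = 0 carry 1
  2+D+1 = 0 carry 1
  B+8+1 = 4 carry 1
  C+D+1 = A carry 1
  1+9+1 = B
  3+2 = 5

0x5BA400A0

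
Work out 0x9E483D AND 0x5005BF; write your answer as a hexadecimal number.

0x10003D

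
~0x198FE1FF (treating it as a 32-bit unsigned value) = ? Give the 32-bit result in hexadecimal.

0xE6701E00

Each hex digit d becomes F−d:
  1→E, 9→6, 8→7, F→0, E→1, 1→E, F→0, F→0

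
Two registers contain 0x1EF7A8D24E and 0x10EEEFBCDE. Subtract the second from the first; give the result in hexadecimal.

0xE08B91570

Subtract column by column in base 16:
  E-E → 0
  4-D → 7 (borrow)
  2-C-1 → 5 (borrow)
  D-B-1 → 1
  8-F → 9 (borrow)
  A-E-1 → B (borrow)
  7-E-1 → 8 (borrow)
  F-E-1 → 0
  E-0 → E
  1-1 → 0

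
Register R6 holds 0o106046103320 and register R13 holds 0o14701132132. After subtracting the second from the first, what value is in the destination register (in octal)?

Subtract column by column in base 8:
  0-2 → 6 (borrow)
  2-3-1 → 6 (borrow)
  3-1-1 → 1
  3-2 → 1
  0-3 → 5 (borrow)
  1-1-1 → 7 (borrow)
  6-1-1 → 4
  4-0 → 4
  0-7 → 1 (borrow)
  6-4-1 → 1
  0-1 → 7 (borrow)
  1-0-1 → 0

0o71144751166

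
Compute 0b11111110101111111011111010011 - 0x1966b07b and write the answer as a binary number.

0x1966b07b = 0b11001011001101011000001111011 in binary.
Subtract column by column in base 2:
  1-1 → 0
  1-1 → 0
  0-0 → 0
  0-1 → 1 (borrow)
  1-1-1 → 1 (borrow)
  0-1-1 → 0 (borrow)
  1-1-1 → 1 (borrow)
  1-0-1 → 0
  1-0 → 1
  1-0 → 1
  1-0 → 1
  0-0 → 0
  1-1 → 0
  1-1 → 0
  1-0 → 1
  1-1 → 0
  1-0 → 1
  1-1 → 0
  1-1 → 0
  0-0 → 0
  1-0 → 1
  0-1 → 1 (borrow)
  1-1-1 → 1 (borrow)
  1-0-1 → 0
  1-1 → 0
  1-0 → 1
  1-0 → 1
  1-1 → 0
  1-1 → 0

0b110011100010100011101011000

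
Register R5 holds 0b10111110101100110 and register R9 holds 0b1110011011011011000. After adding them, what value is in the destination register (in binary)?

0b10001011010000111110

Add column by column in base 2, right to left:
  0+0 = 0
  1+0 = 1
  1+0 = 1
  0+1 = 1
  0+1 = 1
  1+0 = 1
  1+1 = 0 carry 1
  0+1+1 = 0 carry 1
  1+0+1 = 0 carry 1
  0+1+1 = 0 carry 1
  1+1+1 = 1 carry 1
  1+0+1 = 0 carry 1
  1+1+1 = 1 carry 1
  1+1+1 = 1 carry 1
  1+0+1 = 0 carry 1
  0+0+1 = 1
  1+1 = 0 carry 1
  0+1+1 = 0 carry 1
  0+1+1 = 0 carry 1
  final carry 1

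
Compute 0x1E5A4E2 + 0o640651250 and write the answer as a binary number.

0b1000011010001111011110001010

0x1E5A4E2 = 0b1111001011010010011100010 in binary.
0o640651250 = 0b110100000110101001010101000 in binary.
Add column by column in base 2, right to left:
  0+0 = 0
  1+0 = 1
  0+0 = 0
  0+1 = 1
  0+0 = 0
  1+1 = 0 carry 1
  1+0+1 = 0 carry 1
  1+1+1 = 1 carry 1
  0+0+1 = 1
  0+1 = 1
  1+0 = 1
  0+0 = 0
  0+1 = 1
  1+0 = 1
  0+1 = 1
  1+0 = 1
  1+1 = 0 carry 1
  0+1+1 = 0 carry 1
  1+0+1 = 0 carry 1
  0+0+1 = 1
  0+0 = 0
  1+0 = 1
  1+0 = 1
  1+1 = 0 carry 1
  1+0+1 = 0 carry 1
  0+1+1 = 0 carry 1
  0+1+1 = 0 carry 1
  final carry 1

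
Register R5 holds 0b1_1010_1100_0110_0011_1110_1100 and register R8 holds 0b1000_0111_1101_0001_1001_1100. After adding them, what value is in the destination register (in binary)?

Add column by column in base 2, right to left:
  0+0 = 0
  0+0 = 0
  1+1 = 0 carry 1
  1+1+1 = 1 carry 1
  0+1+1 = 0 carry 1
  1+0+1 = 0 carry 1
  1+0+1 = 0 carry 1
  1+1+1 = 1 carry 1
  1+1+1 = 1 carry 1
  1+0+1 = 0 carry 1
  0+0+1 = 1
  0+0 = 0
  0+1 = 1
  1+0 = 1
  1+1 = 0 carry 1
  0+1+1 = 0 carry 1
  0+1+1 = 0 carry 1
  0+1+1 = 0 carry 1
  1+1+1 = 1 carry 1
  1+0+1 = 0 carry 1
  0+0+1 = 1
  1+0 = 1
  0+0 = 0
  1+1 = 0 carry 1
  1+0+1 = 0 carry 1
  final carry 1

0b10001101000011010110001000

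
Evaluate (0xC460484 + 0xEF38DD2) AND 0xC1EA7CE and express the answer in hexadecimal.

Add column by column in base 16, right to left:
  4+2 = 6
  8+D = 5 carry 1
  4+D+1 = 2 carry 1
  0+8+1 = 9
  6+3 = 9
  4+F = 3 carry 1
  C+E+1 = B carry 1
  final carry 1
Sum = 0x1B399256; now AND with 0xC1EA7CE:
  1&0=0, B&C=8, 3&1=1, 9&E=8, 9&A=8, 2&7=2, 5&C=4, 6&E=6

0x8188246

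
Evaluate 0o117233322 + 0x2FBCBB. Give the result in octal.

0o133171615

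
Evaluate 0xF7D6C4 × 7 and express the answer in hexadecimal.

0x6C6DF5C

Multiply each base-16 digit by 7, carrying:
  4×7 = 28 → write C carry 1
  C×7+1 = 85 → write 5 carry 5
  6×7+5 = 47 → write F carry 2
  D×7+2 = 93 → write D carry 5
  7×7+5 = 54 → write 6 carry 3
  F×7+3 = 108 → write C carry 6
  remaining carry: 6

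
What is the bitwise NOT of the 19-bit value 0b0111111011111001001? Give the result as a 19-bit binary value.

Invert each bit: 0111111011111001001 → 1000000100000110110.

0b1000000100000110110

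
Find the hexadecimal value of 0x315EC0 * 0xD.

Multiply each base-16 digit by 13, carrying:
  0×13 = 0 → write 0
  C×13 = 156 → write C carry 9
  E×13+9 = 191 → write F carry 11
  5×13+11 = 76 → write C carry 4
  1×13+4 = 17 → write 1 carry 1
  3×13+1 = 40 → write 8 carry 2
  remaining carry: 2

0x281CFC0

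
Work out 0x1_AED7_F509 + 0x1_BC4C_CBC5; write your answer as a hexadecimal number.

0x36B24C0CE

Add column by column in base 16, right to left:
  9+5 = E
  0+C = C
  5+B = 0 carry 1
  F+C+1 = C carry 1
  7+C+1 = 4 carry 1
  D+4+1 = 2 carry 1
  E+C+1 = B carry 1
  A+B+1 = 6 carry 1
  1+1+1 = 3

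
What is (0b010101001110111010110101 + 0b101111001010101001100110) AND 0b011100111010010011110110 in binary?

Add column by column in base 2, right to left:
  1+0 = 1
  0+1 = 1
  1+1 = 0 carry 1
  0+0+1 = 1
  1+0 = 1
  1+1 = 0 carry 1
  0+1+1 = 0 carry 1
  1+0+1 = 0 carry 1
  0+0+1 = 1
  1+1 = 0 carry 1
  1+0+1 = 0 carry 1
  1+1+1 = 1 carry 1
  0+0+1 = 1
  1+1 = 0 carry 1
  1+0+1 = 0 carry 1
  1+1+1 = 1 carry 1
  0+0+1 = 1
  0+0 = 0
  1+1 = 0 carry 1
  0+1+1 = 0 carry 1
  1+1+1 = 1 carry 1
  0+1+1 = 0 carry 1
  1+0+1 = 0 carry 1
  0+1+1 = 0 carry 1
  final carry 1
Sum = 0b1000100011001100100011011; now AND with 0b011100111010010011110110:
  1000100011001100100011011
& 0011100111010010011110110
= 0000100011000000000010010

0b100011000000000010010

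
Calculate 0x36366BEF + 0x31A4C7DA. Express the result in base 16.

0x67DB33C9

Add column by column in base 16, right to left:
  F+A = 9 carry 1
  E+D+1 = C carry 1
  B+7+1 = 3 carry 1
  6+C+1 = 3 carry 1
  6+4+1 = B
  3+A = D
  6+1 = 7
  3+3 = 6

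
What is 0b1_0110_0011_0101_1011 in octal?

0o261533

Group the bits in threes: 010 110 001 101 011 011 → 261533.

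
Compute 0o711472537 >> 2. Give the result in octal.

2 bits is not a whole number of base-8 digits; in binary: 111001001100111010101011111 >> 2 = 1110010011001110101010111.

0o162316527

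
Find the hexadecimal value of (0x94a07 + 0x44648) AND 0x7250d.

Add column by column in base 16, right to left:
  7+8 = f
  0+4 = 4
  a+6 = 0 carry 1
  4+4+1 = 9
  9+4 = d
Sum = 0xd904f; now AND with 0x7250d:
  d&7=5, 9&2=0, 0&5=0, 4&0=0, f&d=d

0x5000d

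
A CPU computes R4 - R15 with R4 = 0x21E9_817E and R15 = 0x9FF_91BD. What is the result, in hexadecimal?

0x17E9EFC1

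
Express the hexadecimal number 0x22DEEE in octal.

0o10557356

Expand each hex digit to 4 bits: 2=0010 2=0010 D=1101 E=1110 E=1110 E=1110.
Group the bits in threes: 001 000 101 101 111 011 101 110 → 10557356.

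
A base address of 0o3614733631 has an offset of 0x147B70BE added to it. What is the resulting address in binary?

0b110010101011110010100001010111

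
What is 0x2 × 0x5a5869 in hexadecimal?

0xb4b0d2

Multiply each base-16 digit by 2, carrying:
  9×2 = 18 → write 2 carry 1
  6×2+1 = 13 → write d
  8×2 = 16 → write 0 carry 1
  5×2+1 = 11 → write b
  a×2 = 20 → write 4 carry 1
  5×2+1 = 11 → write b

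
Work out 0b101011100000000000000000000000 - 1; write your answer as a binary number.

0b101011011111111111111111111111

The trailing 23 digits are 0, so subtracting 1 borrows through: they become 1 and the next digit up decrements.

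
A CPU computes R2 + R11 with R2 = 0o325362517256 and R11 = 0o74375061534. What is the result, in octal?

0o421757601012

Add column by column in base 8, right to left:
  6+4 = 2 carry 1
  5+3+1 = 1 carry 1
  2+5+1 = 0 carry 1
  7+1+1 = 1 carry 1
  1+6+1 = 0 carry 1
  5+0+1 = 6
  2+5 = 7
  6+7 = 5 carry 1
  3+3+1 = 7
  5+4 = 1 carry 1
  2+7+1 = 2 carry 1
  3+0+1 = 4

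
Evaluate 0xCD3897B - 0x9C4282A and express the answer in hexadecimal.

0x30F6151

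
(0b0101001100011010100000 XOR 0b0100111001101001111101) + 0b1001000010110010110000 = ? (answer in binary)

First 0b0101001100011010100000 XOR 0b0100111001101001111101 = 0b0001110101110011011101.
Add column by column in base 2, right to left:
  1+0 = 1
  0+0 = 0
  1+0 = 1
  1+0 = 1
  1+1 = 0 carry 1
  0+1+1 = 0 carry 1
  1+0+1 = 0 carry 1
  1+1+1 = 1 carry 1
  0+0+1 = 1
  0+0 = 0
  1+1 = 0 carry 1
  1+1+1 = 1 carry 1
  1+0+1 = 0 carry 1
  0+1+1 = 0 carry 1
  1+0+1 = 0 carry 1
  0+0+1 = 1
  1+0 = 1
  1+0 = 1
  1+1 = 0 carry 1
  0+0+1 = 1
  0+0 = 0
  0+1 = 1

0b1010111000100110001101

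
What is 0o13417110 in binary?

0b1011100001111001001000

Each octal digit is 3 bits: 1=001 3=011 4=100 1=001 7=111 1=001 1=001 0=000.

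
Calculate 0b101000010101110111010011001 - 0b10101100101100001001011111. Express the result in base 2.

0b10010110000010110000111010

Subtract column by column in base 2:
  1-1 → 0
  0-1 → 1 (borrow)
  0-1-1 → 0 (borrow)
  1-1-1 → 1 (borrow)
  1-1-1 → 1 (borrow)
  0-0-1 → 1 (borrow)
  0-1-1 → 0 (borrow)
  1-0-1 → 0
  0-0 → 0
  1-1 → 0
  1-0 → 1
  1-0 → 1
  0-0 → 0
  1-0 → 1
  1-1 → 0
  1-1 → 0
  0-0 → 0
  1-1 → 0
  0-0 → 0
  1-0 → 1
  0-1 → 1 (borrow)
  0-1-1 → 0 (borrow)
  0-0-1 → 1 (borrow)
  0-1-1 → 0 (borrow)
  1-0-1 → 0
  0-1 → 1 (borrow)
  1-0-1 → 0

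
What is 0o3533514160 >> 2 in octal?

0o726723034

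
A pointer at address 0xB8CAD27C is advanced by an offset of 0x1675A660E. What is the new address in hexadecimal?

Add column by column in base 16, right to left:
  C+E = A carry 1
  7+0+1 = 8
  2+6 = 8
  D+6 = 3 carry 1
  A+A+1 = 5 carry 1
  C+5+1 = 2 carry 1
  8+7+1 = 0 carry 1
  B+6+1 = 2 carry 1
  0+1+1 = 2

0x22025388A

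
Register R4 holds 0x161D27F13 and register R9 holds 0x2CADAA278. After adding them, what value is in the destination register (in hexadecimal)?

Add column by column in base 16, right to left:
  3+8 = B
  1+7 = 8
  F+2 = 1 carry 1
  7+A+1 = 2 carry 1
  2+A+1 = D
  D+D = A carry 1
  1+A+1 = C
  6+C = 2 carry 1
  1+2+1 = 4

0x42CAD218B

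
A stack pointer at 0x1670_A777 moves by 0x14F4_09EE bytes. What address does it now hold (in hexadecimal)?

Add column by column in base 16, right to left:
  7+E = 5 carry 1
  7+E+1 = 6 carry 1
  7+9+1 = 1 carry 1
  A+0+1 = B
  0+4 = 4
  7+F = 6 carry 1
  6+4+1 = B
  1+1 = 2

0x2B64B165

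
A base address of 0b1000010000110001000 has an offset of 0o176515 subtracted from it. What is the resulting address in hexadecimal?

0b1000010000110001000 = 0x42188 in hexadecimal.
0o176515 = 0xfd4d in hexadecimal.
Subtract column by column in base 16:
  8-d → b (borrow)
  8-4-1 → 3
  1-d → 4 (borrow)
  2-f-1 → 2 (borrow)
  4-0-1 → 3

0x3243b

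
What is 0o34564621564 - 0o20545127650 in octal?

0o14017471714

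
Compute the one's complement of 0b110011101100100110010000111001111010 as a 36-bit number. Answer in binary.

0b001100010011011001101111000110000101

Invert each bit: 110011101100100110010000111001111010 → 001100010011011001101111000110000101.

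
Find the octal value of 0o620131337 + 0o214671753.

0o1035023312

Add column by column in base 8, right to left:
  7+3 = 2 carry 1
  3+5+1 = 1 carry 1
  3+7+1 = 3 carry 1
  1+1+1 = 3
  3+7 = 2 carry 1
  1+6+1 = 0 carry 1
  0+4+1 = 5
  2+1 = 3
  6+2 = 0 carry 1
  final carry 1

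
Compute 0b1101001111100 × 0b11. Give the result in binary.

0b100111101110100

Multiply each base-2 digit by 3, carrying:
  0×3 = 0 → write 0
  0×3 = 0 → write 0
  1×3 = 3 → write 1 carry 1
  1×3+1 = 4 → write 0 carry 2
  1×3+2 = 5 → write 1 carry 2
  1×3+2 = 5 → write 1 carry 2
  1×3+2 = 5 → write 1 carry 2
  0×3+2 = 2 → write 0 carry 1
  0×3+1 = 1 → write 1
  1×3 = 3 → write 1 carry 1
  0×3+1 = 1 → write 1
  1×3 = 3 → write 1 carry 1
  1×3+1 = 4 → write 0 carry 2
  remaining carry: 10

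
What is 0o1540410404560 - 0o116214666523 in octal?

0o1422173516035

Subtract column by column in base 8:
  0-3 → 5 (borrow)
  6-2-1 → 3
  5-5 → 0
  4-6 → 6 (borrow)
  0-6-1 → 1 (borrow)
  4-6-1 → 5 (borrow)
  0-4-1 → 3 (borrow)
  1-1-1 → 7 (borrow)
  4-2-1 → 1
  0-6 → 2 (borrow)
  4-1-1 → 2
  5-1 → 4
  1-0 → 1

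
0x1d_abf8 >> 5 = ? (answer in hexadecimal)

0xed5f

5 bits is not a whole number of base-16 digits; in binary: 111011010101111111000 >> 5 = 1110110101011111.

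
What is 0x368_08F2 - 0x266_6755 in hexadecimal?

Subtract column by column in base 16:
  2-5 → D (borrow)
  F-5-1 → 9
  8-7 → 1
  0-6 → A (borrow)
  8-6-1 → 1
  6-6 → 0
  3-2 → 1

0x101A19D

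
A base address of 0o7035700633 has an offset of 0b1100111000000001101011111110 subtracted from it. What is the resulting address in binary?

0o7035700633 = 0b111000011101111000000110011011 in binary.
Subtract column by column in base 2:
  1-0 → 1
  1-1 → 0
  0-1 → 1 (borrow)
  1-1-1 → 1 (borrow)
  1-1-1 → 1 (borrow)
  0-1-1 → 0 (borrow)
  0-1-1 → 0 (borrow)
  1-1-1 → 1 (borrow)
  1-0-1 → 0
  0-1 → 1 (borrow)
  0-0-1 → 1 (borrow)
  0-1-1 → 0 (borrow)
  0-1-1 → 0 (borrow)
  0-0-1 → 1 (borrow)
  0-0-1 → 1 (borrow)
  1-0-1 → 0
  1-0 → 1
  1-0 → 1
  1-0 → 1
  0-0 → 0
  1-0 → 1
  1-1 → 0
  1-1 → 0
  0-1 → 1 (borrow)
  0-0-1 → 1 (borrow)
  0-0-1 → 1 (borrow)
  0-1-1 → 0 (borrow)
  1-1-1 → 1 (borrow)
  1-0-1 → 0
  1-0 → 1

0b101011100101110110011010011101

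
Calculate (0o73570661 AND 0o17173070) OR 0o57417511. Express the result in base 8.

0o73570661 AND 0o17173070 = 0o13170060.
Then OR with 0o57417511.

0o57577571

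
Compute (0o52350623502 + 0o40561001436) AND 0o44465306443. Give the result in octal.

Add column by column in base 8, right to left:
  2+6 = 0 carry 1
  0+3+1 = 4
  5+4 = 1 carry 1
  3+1+1 = 5
  2+0 = 2
  6+0 = 6
  0+1 = 1
  5+6 = 3 carry 1
  3+5+1 = 1 carry 1
  2+0+1 = 3
  5+4 = 1 carry 1
  final carry 1
Sum = 0o113131625140; now AND with 0o44465306443:
  1&0=0, 1&4=0, 3&4=0, 1&4=0, 3&6=2, 1&5=1, 6&3=2, 2&0=0, 5&6=4, 1&4=0, 4&4=4, 0&3=0

0o21204040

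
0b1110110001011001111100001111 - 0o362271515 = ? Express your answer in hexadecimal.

0b1110110001011001111100001111 = 0xec59f0f in hexadecimal.
0o362271515 = 0x3c9734d in hexadecimal.
Subtract column by column in base 16:
  f-d → 2
  0-4 → c (borrow)
  f-3-1 → b
  9-7 → 2
  5-9 → c (borrow)
  c-c-1 → f (borrow)
  e-3-1 → a

0xafc2bc2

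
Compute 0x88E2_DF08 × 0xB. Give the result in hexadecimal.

Multiply each base-16 digit by 11, carrying:
  8×11 = 88 → write 8 carry 5
  0×11+5 = 5 → write 5
  F×11 = 165 → write 5 carry 10
  D×11+10 = 153 → write 9 carry 9
  2×11+9 = 31 → write F carry 1
  E×11+1 = 155 → write B carry 9
  8×11+9 = 97 → write 1 carry 6
  8×11+6 = 94 → write E carry 5
  remaining carry: 5

0x5E1BF9558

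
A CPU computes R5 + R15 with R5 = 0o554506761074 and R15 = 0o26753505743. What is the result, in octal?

0o603462467037

Add column by column in base 8, right to left:
  4+3 = 7
  7+4 = 3 carry 1
  0+7+1 = 0 carry 1
  1+5+1 = 7
  6+0 = 6
  7+5 = 4 carry 1
  6+3+1 = 2 carry 1
  0+5+1 = 6
  5+7 = 4 carry 1
  4+6+1 = 3 carry 1
  5+2+1 = 0 carry 1
  5+0+1 = 6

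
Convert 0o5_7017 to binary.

Each octal digit is 3 bits: 5=101 7=111 0=000 1=001 7=111.

0b101111000001111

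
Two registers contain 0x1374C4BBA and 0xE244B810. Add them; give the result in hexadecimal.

0x2199103CA

Add column by column in base 16, right to left:
  A+0 = A
  B+1 = C
  B+8 = 3 carry 1
  4+B+1 = 0 carry 1
  C+4+1 = 1 carry 1
  4+4+1 = 9
  7+2 = 9
  3+E = 1 carry 1
  1+0+1 = 2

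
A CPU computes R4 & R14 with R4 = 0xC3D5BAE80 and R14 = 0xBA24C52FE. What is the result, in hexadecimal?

0x820480280

AND each hex digit independently (no carries):
  C&B=8, 3&A=2, D&2=0, 5&4=4, B&C=8, A&5=0, E&2=2, 8&F=8, 0&E=0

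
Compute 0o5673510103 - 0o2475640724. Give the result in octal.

0o3175647157

Subtract column by column in base 8:
  3-4 → 7 (borrow)
  0-2-1 → 5 (borrow)
  1-7-1 → 1 (borrow)
  0-0-1 → 7 (borrow)
  1-4-1 → 4 (borrow)
  5-6-1 → 6 (borrow)
  3-5-1 → 5 (borrow)
  7-7-1 → 7 (borrow)
  6-4-1 → 1
  5-2 → 3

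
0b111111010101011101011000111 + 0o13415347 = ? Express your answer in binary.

0o13415347 = 0b1011100001101011100111 in binary.
Add column by column in base 2, right to left:
  1+1 = 0 carry 1
  1+1+1 = 1 carry 1
  1+1+1 = 1 carry 1
  0+0+1 = 1
  0+0 = 0
  0+1 = 1
  1+1 = 0 carry 1
  1+1+1 = 1 carry 1
  0+0+1 = 1
  1+1 = 0 carry 1
  0+0+1 = 1
  1+1 = 0 carry 1
  1+1+1 = 1 carry 1
  1+0+1 = 0 carry 1
  0+0+1 = 1
  1+0 = 1
  0+0 = 0
  1+1 = 0 carry 1
  0+1+1 = 0 carry 1
  1+1+1 = 1 carry 1
  0+0+1 = 1
  1+1 = 0 carry 1
  1+0+1 = 0 carry 1
  1+0+1 = 0 carry 1
  1+0+1 = 0 carry 1
  1+0+1 = 0 carry 1
  1+0+1 = 0 carry 1
  final carry 1

0b1000000110001101010110101110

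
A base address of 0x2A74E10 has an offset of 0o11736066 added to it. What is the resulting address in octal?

0o263605106

0x2A74E10 = 0o251647020 in octal.
Add column by column in base 8, right to left:
  0+6 = 6
  2+6 = 0 carry 1
  0+0+1 = 1
  7+6 = 5 carry 1
  4+3+1 = 0 carry 1
  6+7+1 = 6 carry 1
  1+1+1 = 3
  5+1 = 6
  2+0 = 2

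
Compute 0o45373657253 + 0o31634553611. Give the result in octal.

0o77230433064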